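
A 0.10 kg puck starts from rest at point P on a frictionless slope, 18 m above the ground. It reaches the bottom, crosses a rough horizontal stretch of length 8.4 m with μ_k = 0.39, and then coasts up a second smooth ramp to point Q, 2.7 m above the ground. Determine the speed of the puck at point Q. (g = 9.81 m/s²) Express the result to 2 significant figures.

v = 15 m/s

Energy at P: mgh₁ = (0.10)(9.81)(18) = 17.658 J
Friction loss: W_f = μ_k mg d = 3.214 J
At Q: ½mv² + mgh₂ = mgh₁ − W_f
½mv² = 17.658 − 3.214 − 2.6487 = 11.796 J
v = √(2 × 11.796/0.10) = 15.36 m/s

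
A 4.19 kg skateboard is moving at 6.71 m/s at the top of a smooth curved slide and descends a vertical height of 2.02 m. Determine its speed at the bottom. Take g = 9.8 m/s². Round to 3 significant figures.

By conservation of mechanical energy, ½mv₀² + mgh = ½mv²
v² = v₀² + 2gh = (6.71)² + 2(9.8)(2.02) = 84.616
v = √84.616 = 9.199 m/s

v = 9.20 m/s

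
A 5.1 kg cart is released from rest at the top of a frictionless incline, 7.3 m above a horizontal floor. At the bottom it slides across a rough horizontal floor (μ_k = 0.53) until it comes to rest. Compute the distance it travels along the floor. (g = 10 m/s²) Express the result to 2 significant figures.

Energy bookkeeping (friction removes W_f = μ_k N d):
At rest all PE has been dissipated by friction: mgh = μ_k m g d
d = h/μ_k = 7.3/0.53 = 13.77 m

d = 14 m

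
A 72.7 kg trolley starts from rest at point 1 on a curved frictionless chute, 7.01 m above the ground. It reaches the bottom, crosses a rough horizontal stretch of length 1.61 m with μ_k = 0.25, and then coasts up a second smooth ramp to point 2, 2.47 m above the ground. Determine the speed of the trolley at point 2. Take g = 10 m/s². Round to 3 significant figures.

Energy at 1: mgh₁ = (72.7)(10)(7.01) = 5096.3 J
Friction loss: W_f = μ_k mg d = 292.6 J
At 2: ½mv² + mgh₂ = mgh₁ − W_f
½mv² = 5096.3 − 292.6 − 1795.7 = 3008.0 J
v = √(2 × 3008.0/72.7) = 9.097 m/s

v = 9.10 m/s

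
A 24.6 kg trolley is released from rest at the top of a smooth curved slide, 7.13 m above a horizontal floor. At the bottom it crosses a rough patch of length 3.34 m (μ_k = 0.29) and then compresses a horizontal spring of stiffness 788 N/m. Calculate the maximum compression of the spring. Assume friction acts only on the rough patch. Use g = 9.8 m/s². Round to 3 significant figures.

x = 1.94 m

Initial energy: E₁ = mgh = (24.6)(9.8)(7.13) = 1718.9 J
Friction removes W_f = μ_k mg d = (0.29)(24.6)(9.8)(3.34) = 233.5 J
Energy reaching the spring: E = 1718.9 − 233.5 = 1485.4 J
At max compression ½kx² = E ⇒ x = √(2E/k) = √(2 × 1485.4/788) = 1.942 m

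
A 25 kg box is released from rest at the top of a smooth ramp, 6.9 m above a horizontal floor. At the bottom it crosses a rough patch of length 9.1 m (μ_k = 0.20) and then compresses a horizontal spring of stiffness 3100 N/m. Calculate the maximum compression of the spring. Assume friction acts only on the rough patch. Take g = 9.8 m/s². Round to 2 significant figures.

Initial energy: E₁ = mgh = (25)(9.8)(6.9) = 1690.5 J
Friction removes W_f = μ_k mg d = (0.20)(25)(9.8)(9.1) = 445.9 J
Energy reaching the spring: E = 1690.5 − 445.9 = 1244.6 J
At max compression ½kx² = E ⇒ x = √(2E/k) = √(2 × 1244.6/3100) = 0.8961 m

x = 0.90 m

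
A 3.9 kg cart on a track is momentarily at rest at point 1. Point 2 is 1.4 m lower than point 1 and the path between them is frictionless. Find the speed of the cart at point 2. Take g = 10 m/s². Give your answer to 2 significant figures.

Mechanical energy is conserved (no friction): mgh = ½mv²
v = √(2gh) = √(2 × 10 × 1.4) = √28.000 = 5.292 m/s

v = 5.3 m/s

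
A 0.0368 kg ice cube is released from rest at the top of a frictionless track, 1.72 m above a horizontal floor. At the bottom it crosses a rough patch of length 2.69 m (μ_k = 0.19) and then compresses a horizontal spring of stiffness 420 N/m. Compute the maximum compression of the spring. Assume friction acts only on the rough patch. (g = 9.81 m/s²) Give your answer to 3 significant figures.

x = 0.0456 m

Initial energy: E₁ = mgh = (0.0368)(9.81)(1.72) = 0.62093 J
Friction removes W_f = μ_k mg d = (0.19)(0.0368)(9.81)(2.69) = 0.1845 J
Energy reaching the spring: E = 0.62093 − 0.1845 = 0.43642 J
At max compression ½kx² = E ⇒ x = √(2E/k) = √(2 × 0.43642/420) = 0.04559 m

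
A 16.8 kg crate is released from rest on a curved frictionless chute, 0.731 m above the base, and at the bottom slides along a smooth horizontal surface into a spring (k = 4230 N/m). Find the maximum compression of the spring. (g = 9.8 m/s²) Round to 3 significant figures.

x = 0.239 m

At max compression the crate is momentarily at rest: mgh = ½kx²
x = √(2mgh/k) = √(2 × 16.8 × 9.8 × 0.731 / 4230) = 0.2385 m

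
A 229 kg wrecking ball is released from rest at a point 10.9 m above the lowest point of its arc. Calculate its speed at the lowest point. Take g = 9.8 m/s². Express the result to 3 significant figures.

Mechanical energy is conserved (no friction): mgh = ½mv²
v = √(2gh) = √(2 × 9.8 × 10.9) = √213.64 = 14.62 m/s

v = 14.6 m/s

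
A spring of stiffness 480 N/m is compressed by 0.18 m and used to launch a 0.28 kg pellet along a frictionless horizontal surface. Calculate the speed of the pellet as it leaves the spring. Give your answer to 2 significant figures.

Conservation of energy: ½kx² = ½mv²
v = x√(k/m) = 0.18 × √(480/0.28) = 7.453 m/s

v = 7.5 m/s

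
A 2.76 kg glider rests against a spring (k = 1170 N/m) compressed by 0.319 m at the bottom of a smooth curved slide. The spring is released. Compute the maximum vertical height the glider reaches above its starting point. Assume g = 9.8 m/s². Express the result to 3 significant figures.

h = 2.20 m

All spring PE becomes gravitational PE at the highest point: ½kx² = mgh
h = kx²/(2mg) = (1170)(0.319)²/(2 × 2.76 × 9.8) = 2.201 m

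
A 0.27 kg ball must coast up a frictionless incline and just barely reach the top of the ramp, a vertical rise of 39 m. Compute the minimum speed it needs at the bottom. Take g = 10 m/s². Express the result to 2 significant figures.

At the top it is momentarily at rest, so all KE converts to PE: ½mv² = mgh
v = √(2gh) = √(2 × 10 × 39) = 27.93 m/s

v = 28 m/s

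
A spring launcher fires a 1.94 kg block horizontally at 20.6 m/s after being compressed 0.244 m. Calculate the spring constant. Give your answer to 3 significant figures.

k = 13800 N/m

Energy stored in the spring equals the launch KE: ½kx² = ½mv²
k = mv²/x² = (1.94)(20.6)²/(0.244)² = 13828 N/m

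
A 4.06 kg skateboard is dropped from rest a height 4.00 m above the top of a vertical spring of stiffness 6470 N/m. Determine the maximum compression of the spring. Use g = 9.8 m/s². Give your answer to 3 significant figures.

x = 0.228 m

Measuring PE from the top of the relaxed spring, at max compression the skateboard has dropped H + x with zero KE, so:
mg(H + x) = ½kx²
½(6470)x² − (4.06)(9.8)x − (4.06)(9.8)(4.00) = 0
3235x² − 39.79x − 159.2 = 0
x = [39.79 + √(1583 + 2.0594e+06)]/(2 × 3235) = 0.2280 m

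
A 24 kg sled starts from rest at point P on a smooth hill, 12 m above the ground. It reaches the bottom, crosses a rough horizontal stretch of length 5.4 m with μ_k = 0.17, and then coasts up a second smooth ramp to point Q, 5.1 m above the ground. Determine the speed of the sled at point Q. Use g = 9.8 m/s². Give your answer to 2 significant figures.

v = 11 m/s

Energy at P: mgh₁ = (24)(9.8)(12) = 2822.4 J
Friction loss: W_f = μ_k mg d = 215.9 J
At Q: ½mv² + mgh₂ = mgh₁ − W_f
½mv² = 2822.4 − 215.9 − 1199.5 = 1407.0 J
v = √(2 × 1407.0/24) = 10.83 m/s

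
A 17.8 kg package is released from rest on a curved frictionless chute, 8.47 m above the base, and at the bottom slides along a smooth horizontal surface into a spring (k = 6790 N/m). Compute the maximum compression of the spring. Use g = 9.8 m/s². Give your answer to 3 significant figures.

Energy conservation (no friction) from release to max compression: mgh = ½kx²
x = √(2mgh/k) = √(2 × 17.8 × 9.8 × 8.47 / 6790) = 0.6597 m

x = 0.660 m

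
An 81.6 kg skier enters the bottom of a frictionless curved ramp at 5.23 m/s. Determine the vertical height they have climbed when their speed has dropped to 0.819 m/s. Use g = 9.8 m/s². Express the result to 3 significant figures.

h = 1.36 m

Energy balance between the two points: ½mv₁² = ½mv₂² + mgh
h = (v₁² − v₂²)/(2g) = (5.23² − 0.819²)/(2 × 9.8) = 1.361 m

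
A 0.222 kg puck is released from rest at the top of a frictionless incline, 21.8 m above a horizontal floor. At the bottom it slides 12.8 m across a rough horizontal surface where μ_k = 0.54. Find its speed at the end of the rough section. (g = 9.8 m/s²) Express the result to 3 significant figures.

Energy at the top = energy at the end + work done against friction:
mgh = ½mv² + μ_k m g d
W_f = μ_k mg d = (0.54)(0.222)(9.8)(12.8) = 15.04 J
½mv² = mgh − W_f = 47.428 − 15.04 = 32.390 J
v = √(2 × 32.390/0.222) = 17.08 m/s

v = 17.1 m/s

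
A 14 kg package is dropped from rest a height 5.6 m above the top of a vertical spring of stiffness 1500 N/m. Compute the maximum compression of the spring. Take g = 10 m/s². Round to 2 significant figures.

Measuring PE from the top of the relaxed spring, at max compression the package has dropped H + x with zero KE, so:
mg(H + x) = ½kx²
½(1500)x² − (14)(10)x − (14)(10)(5.6) = 0
750.0x² − 140.0x − 784.0 = 0
x = [140.0 + √(19600 + 2.3520e+06)]/(2 × 750.0) = 1.120 m

x = 1.1 m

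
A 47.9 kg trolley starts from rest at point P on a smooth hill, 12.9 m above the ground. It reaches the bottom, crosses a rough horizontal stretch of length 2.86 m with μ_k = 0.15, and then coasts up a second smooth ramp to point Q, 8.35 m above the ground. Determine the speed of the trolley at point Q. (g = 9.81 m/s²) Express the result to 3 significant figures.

Energy at P: mgh₁ = (47.9)(9.81)(12.9) = 6061.7 J
Friction loss: W_f = μ_k mg d = 201.6 J
At Q: ½mv² + mgh₂ = mgh₁ − W_f
½mv² = 6061.7 − 201.6 − 3923.7 = 1936.5 J
v = √(2 × 1936.5/47.9) = 8.992 m/s

v = 8.99 m/s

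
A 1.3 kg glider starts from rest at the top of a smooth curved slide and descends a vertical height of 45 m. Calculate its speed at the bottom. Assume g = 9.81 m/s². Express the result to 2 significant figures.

Equating total energy at the two states: mgh = ½mv²
v = √(2gh) = √(2 × 9.81 × 45) = √882.90 = 29.71 m/s

v = 30 m/s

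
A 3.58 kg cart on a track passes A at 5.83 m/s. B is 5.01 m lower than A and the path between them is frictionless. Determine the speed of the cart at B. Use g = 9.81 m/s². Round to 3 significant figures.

Mechanical energy is conserved (no friction): ½mv₀² + mgh = ½mv²
v² = v₀² + 2gh = (5.83)² + 2(9.81)(5.01) = 132.29
v = √132.29 = 11.50 m/s

v = 11.5 m/s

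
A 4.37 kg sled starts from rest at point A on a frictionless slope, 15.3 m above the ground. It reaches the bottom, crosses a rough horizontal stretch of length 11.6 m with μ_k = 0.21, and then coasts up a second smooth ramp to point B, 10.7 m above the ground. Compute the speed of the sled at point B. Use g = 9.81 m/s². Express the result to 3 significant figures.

Energy at A: mgh₁ = (4.37)(9.81)(15.3) = 655.91 J
Friction loss: W_f = μ_k mg d = 104.4 J
At B: ½mv² + mgh₂ = mgh₁ − W_f
½mv² = 655.91 − 104.4 − 458.71 = 92.770 J
v = √(2 × 92.770/4.37) = 6.516 m/s

v = 6.52 m/s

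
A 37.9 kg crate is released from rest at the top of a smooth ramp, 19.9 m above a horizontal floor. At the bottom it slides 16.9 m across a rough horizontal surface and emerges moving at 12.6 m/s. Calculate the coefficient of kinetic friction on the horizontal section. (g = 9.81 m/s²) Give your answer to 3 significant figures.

Energy at the top = energy at the end + work done against friction:
mgh = ½mv² + μ_k m g d
mgh = 7398.8 J; ½mv² = 3008.5 J
W_f = 7398.8 − 3008.5 = 4390 J
μ_k = W_f/(mg·d) = 4390/(371.8 × 16.9) = 0.6987

μ_k = 0.699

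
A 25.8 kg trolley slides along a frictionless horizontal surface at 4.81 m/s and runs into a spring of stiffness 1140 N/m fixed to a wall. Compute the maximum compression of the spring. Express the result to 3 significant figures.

All KE is stored as spring PE at maximum compression: ½mv² = ½kx²
x = v√(m/k) = 4.81 × √(25.8/1140) = 0.7236 m

x = 0.724 m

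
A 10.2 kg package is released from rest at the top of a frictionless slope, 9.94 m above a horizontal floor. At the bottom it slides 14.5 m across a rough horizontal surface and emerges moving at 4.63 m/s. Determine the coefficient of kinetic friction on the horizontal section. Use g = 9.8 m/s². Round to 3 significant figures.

Energy at the top = energy at the end + work done against friction:
mgh = ½mv² + μ_k m g d
mgh = 993.60 J; ½mv² = 109.33 J
W_f = 993.60 − 109.33 = 884.3 J
μ_k = W_f/(mg·d) = 884.3/(99.96 × 14.5) = 0.6101

μ_k = 0.610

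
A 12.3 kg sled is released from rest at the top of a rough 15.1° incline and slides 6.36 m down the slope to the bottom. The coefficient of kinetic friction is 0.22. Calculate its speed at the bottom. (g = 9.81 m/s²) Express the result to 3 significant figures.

Taking the bottom as reference, mgh = ½mv² + μ_k N L with h = L sinθ, N = mg cosθ:
mgh = mgL sinθ = (12.3)(9.81)(6.36)sin15.1° = 199.92 J
W_f = μ_k mg cosθ · L = (0.22)(12.3)(9.81)cos15.1°·6.36 = 163.0 J
½mv² = 199.92 − 163.0 = 36.913 J
v = √(2 × 36.913/12.3) = 2.450 m/s

v = 2.45 m/s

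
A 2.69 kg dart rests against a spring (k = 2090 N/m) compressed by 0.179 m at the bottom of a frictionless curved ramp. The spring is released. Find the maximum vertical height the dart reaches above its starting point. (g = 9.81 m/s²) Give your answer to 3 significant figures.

h = 1.27 m

At maximum height the dart is at rest, so ½kx² = mgh
h = kx²/(2mg) = (2090)(0.179)²/(2 × 2.69 × 9.81) = 1.269 m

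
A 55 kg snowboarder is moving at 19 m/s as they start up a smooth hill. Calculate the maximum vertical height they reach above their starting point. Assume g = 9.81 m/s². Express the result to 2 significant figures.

h = 18 m

Setting KE at the bottom equal to PE gained: ½mv² = mgh
h = v²/(2g) = 19²/(2 × 9.81) = 18.40 m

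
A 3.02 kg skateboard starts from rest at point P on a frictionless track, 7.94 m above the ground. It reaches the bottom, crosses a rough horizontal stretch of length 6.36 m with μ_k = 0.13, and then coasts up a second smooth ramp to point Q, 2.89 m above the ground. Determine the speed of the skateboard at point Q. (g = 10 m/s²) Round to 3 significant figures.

Energy at P: mgh₁ = (3.02)(10)(7.94) = 239.79 J
Friction loss: W_f = μ_k mg d = 24.97 J
At Q: ½mv² + mgh₂ = mgh₁ − W_f
½mv² = 239.79 − 24.97 − 87.278 = 127.54 J
v = √(2 × 127.54/3.02) = 9.190 m/s

v = 9.19 m/s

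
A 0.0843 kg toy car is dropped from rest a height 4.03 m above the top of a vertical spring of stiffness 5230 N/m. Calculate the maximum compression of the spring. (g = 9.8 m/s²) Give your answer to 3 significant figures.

Take the reference level at the top of the uncompressed spring. At max compression the car has fallen H + x and is momentarily at rest:
mg(H + x) = ½kx²
½(5230)x² − (0.0843)(9.8)x − (0.0843)(9.8)(4.03) = 0
2615x² − 0.8261x − 3.329 = 0
x = [0.8261 + √(0.6825 + 34825)]/(2 × 2615) = 0.03584 m

x = 0.0358 m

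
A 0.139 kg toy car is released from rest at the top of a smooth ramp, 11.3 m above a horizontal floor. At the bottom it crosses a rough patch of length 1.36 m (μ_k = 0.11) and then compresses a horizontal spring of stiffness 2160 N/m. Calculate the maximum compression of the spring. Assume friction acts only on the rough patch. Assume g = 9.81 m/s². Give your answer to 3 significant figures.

Initial energy: E₁ = mgh = (0.139)(9.81)(11.3) = 15.409 J
Friction removes W_f = μ_k mg d = (0.11)(0.139)(9.81)(1.36) = 0.2040 J
Energy reaching the spring: E = 15.409 − 0.2040 = 15.205 J
At max compression ½kx² = E ⇒ x = √(2E/k) = √(2 × 15.205/2160) = 0.1187 m

x = 0.119 m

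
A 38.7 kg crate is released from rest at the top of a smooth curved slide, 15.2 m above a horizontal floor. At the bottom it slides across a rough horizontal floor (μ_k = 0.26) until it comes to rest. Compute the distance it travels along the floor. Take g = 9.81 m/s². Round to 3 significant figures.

d = 58.5 m

Energy at the top = energy at the end + work done against friction:
At rest all PE has been dissipated by friction: mgh = μ_k m g d
d = h/μ_k = 15.2/0.26 = 58.46 m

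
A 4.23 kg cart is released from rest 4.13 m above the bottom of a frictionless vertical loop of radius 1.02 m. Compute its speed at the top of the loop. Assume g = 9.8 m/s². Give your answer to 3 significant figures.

v = 6.40 m/s

Energy conservation: mgh = ½mv_top² + mg(2r)
v_top² = 2g(h − 2r) = 2(9.8)(4.13 − 2.040) = 40.96
v_top = 6.400 m/s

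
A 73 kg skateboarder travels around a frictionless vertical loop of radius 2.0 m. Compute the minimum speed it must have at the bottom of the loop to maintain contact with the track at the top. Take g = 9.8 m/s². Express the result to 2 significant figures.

At the top: mg = mv_top²/r ⇒ v_top² = gr = 19.60 m²/s²
Energy from bottom to top (height 2r): ½mv_bot² = ½mv_top² + mg(2r)
v_bot² = gr + 4gr = 5gr = 98.00
v_bot = √(5gr) = 9.899 m/s

v = 9.9 m/s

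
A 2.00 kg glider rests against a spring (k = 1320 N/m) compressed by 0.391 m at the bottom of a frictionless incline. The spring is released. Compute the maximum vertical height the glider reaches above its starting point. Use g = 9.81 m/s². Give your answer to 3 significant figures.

At maximum height the glider is at rest, so ½kx² = mgh
h = kx²/(2mg) = (1320)(0.391)²/(2 × 2.00 × 9.81) = 5.143 m

h = 5.14 m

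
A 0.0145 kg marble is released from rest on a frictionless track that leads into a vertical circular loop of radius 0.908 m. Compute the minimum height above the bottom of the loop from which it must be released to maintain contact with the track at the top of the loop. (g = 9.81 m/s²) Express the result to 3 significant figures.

h = 2.27 m

At the top, for minimum speed gravity alone supplies the centripetal force: mg = mv_top²/r ⇒ v_top² = gr = 8.907 m²/s²
Energy conservation from release height h to the top (height 2r): mgh = ½mv_top² + mg(2r)
h = v_top²/(2g) + 2r = r/2 + 2r = 5r/2 = 2.270 m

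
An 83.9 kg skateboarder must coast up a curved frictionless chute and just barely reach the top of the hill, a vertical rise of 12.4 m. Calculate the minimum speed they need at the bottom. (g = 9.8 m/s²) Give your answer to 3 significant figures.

At the top they are momentarily at rest, so all KE converts to PE: ½mv² = mgh
v = √(2gh) = √(2 × 9.8 × 12.4) = 15.59 m/s

v = 15.6 m/s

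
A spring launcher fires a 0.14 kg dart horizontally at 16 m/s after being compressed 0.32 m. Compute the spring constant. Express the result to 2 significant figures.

Spring PE at full compression equals KE at release: ½kx² = ½mv²
k = mv²/x² = (0.14)(16)²/(0.32)² = 350.0 N/m

k = 350 N/m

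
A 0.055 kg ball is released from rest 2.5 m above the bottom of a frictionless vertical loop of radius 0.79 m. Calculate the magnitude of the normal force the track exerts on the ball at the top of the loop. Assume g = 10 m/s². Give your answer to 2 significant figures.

N = 0.73 N

Energy from release to top (height 2r): mgh = ½mv_top² + mg(2r)
v_top² = 2g(h − 2r) = 2(10)(2.5 − 1.580) = 18.400 m²/s²
At the top, both N and weight point toward the centre: N + mg = mv_top²/r
N = m(v_top²/r − g) = 0.055(18.400/0.79 − 10) = 0.7310 N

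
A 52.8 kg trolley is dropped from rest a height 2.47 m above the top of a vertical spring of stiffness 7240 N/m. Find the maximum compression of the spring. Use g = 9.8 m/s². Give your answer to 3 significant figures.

Let x be the compression. The total drop is H + x, and the trolley is instantaneously at rest at max compression, so energy conservation gives:
mg(H + x) = ½kx²
½(7240)x² − (52.8)(9.8)x − (52.8)(9.8)(2.47) = 0
3620x² − 517.4x − 1278 = 0
x = [517.4 + √(267744 + 1.8507e+07)]/(2 × 3620) = 0.6699 m

x = 0.670 m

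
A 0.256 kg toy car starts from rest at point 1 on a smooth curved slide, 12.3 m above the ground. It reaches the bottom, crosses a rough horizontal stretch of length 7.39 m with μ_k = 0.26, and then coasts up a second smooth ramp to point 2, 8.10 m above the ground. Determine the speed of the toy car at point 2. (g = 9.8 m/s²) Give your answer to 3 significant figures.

v = 6.68 m/s

Energy at 1: mgh₁ = (0.256)(9.8)(12.3) = 30.858 J
Friction loss: W_f = μ_k mg d = 4.820 J
At 2: ½mv² + mgh₂ = mgh₁ − W_f
½mv² = 30.858 − 4.820 − 20.321 = 5.7166 J
v = √(2 × 5.7166/0.256) = 6.683 m/s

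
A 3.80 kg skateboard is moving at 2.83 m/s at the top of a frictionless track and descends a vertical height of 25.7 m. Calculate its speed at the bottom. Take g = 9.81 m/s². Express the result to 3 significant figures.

Mechanical energy is conserved (no friction): ½mv₀² + mgh = ½mv²
v² = v₀² + 2gh = (2.83)² + 2(9.81)(25.7) = 512.24
v = √512.24 = 22.63 m/s

v = 22.6 m/s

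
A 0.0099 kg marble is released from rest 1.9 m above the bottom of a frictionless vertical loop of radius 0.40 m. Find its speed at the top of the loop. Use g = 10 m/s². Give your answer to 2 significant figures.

v = 4.7 m/s

Energy conservation: mgh = ½mv_top² + mg(2r)
v_top² = 2g(h − 2r) = 2(10)(1.9 − 0.8000) = 22.00
v_top = 4.690 m/s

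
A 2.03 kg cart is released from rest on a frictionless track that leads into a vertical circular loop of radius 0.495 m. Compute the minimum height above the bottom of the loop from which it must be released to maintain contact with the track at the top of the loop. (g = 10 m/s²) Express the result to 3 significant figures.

h = 1.24 m

At the top, for minimum speed gravity alone supplies the centripetal force: mg = mv_top²/r ⇒ v_top² = gr = 4.950 m²/s²
Energy conservation from release height h to the top (height 2r): mgh = ½mv_top² + mg(2r)
h = v_top²/(2g) + 2r = r/2 + 2r = 5r/2 = 1.238 m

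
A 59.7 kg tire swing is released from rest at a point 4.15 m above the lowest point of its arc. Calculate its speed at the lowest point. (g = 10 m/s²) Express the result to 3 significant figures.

v = 9.11 m/s

Mechanical energy is conserved (no friction): mgh = ½mv²
v = √(2gh) = √(2 × 10 × 4.15) = √83.000 = 9.110 m/s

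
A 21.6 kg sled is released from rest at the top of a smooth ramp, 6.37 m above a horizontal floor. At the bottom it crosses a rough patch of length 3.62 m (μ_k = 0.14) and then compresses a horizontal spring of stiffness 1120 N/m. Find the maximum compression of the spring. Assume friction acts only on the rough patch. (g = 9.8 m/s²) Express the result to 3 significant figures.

x = 1.49 m

Initial energy: E₁ = mgh = (21.6)(9.8)(6.37) = 1348.4 J
Friction removes W_f = μ_k mg d = (0.14)(21.6)(9.8)(3.62) = 107.3 J
Energy reaching the spring: E = 1348.4 − 107.3 = 1241.1 J
At max compression ½kx² = E ⇒ x = √(2E/k) = √(2 × 1241.1/1120) = 1.489 m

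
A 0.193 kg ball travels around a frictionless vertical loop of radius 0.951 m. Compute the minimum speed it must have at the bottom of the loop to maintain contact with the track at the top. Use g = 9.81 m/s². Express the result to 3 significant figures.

v = 6.83 m/s

At the top: mg = mv_top²/r ⇒ v_top² = gr = 9.329 m²/s²
Energy from bottom to top (height 2r): ½mv_bot² = ½mv_top² + mg(2r)
v_bot² = gr + 4gr = 5gr = 46.65
v_bot = √(5gr) = 6.830 m/s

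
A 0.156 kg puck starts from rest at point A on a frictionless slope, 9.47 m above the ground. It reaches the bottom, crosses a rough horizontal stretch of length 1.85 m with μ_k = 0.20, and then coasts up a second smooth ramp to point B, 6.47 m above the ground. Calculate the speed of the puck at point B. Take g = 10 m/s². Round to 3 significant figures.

v = 7.25 m/s

Energy at A: mgh₁ = (0.156)(10)(9.47) = 14.773 J
Friction loss: W_f = μ_k mg d = 0.5772 J
At B: ½mv² + mgh₂ = mgh₁ − W_f
½mv² = 14.773 − 0.5772 − 10.093 = 4.1028 J
v = √(2 × 4.1028/0.156) = 7.253 m/s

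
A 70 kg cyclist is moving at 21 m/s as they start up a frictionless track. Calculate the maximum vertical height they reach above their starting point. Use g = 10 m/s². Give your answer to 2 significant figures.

h = 22 m

By energy conservation, ½mv² = mgh
h = v²/(2g) = 21²/(2 × 10) = 22.05 m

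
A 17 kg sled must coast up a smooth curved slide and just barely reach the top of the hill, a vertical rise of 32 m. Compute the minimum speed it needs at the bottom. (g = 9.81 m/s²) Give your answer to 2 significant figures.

At the top it is momentarily at rest, so all KE converts to PE: ½mv² = mgh
v = √(2gh) = √(2 × 9.81 × 32) = 25.06 m/s

v = 25 m/s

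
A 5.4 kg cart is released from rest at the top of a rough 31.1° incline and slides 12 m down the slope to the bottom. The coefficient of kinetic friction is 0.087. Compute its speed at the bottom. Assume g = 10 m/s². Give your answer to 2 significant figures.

Work–energy: mg(L sinθ) − μ_k(mg cosθ)L = ½mv²
mgh = mgL sinθ = (5.4)(10)(12)sin31.1° = 334.71 J
W_f = μ_k mg cosθ · L = (0.087)(5.4)(10)cos31.1°·12 = 48.27 J
½mv² = 334.71 − 48.27 = 286.44 J
v = √(2 × 286.44/5.4) = 10.30 m/s

v = 10 m/s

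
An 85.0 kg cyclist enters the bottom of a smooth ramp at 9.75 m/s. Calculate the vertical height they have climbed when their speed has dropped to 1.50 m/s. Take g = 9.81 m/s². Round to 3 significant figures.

h = 4.73 m

Energy balance between the two points: ½mv₁² = ½mv₂² + mgh
h = (v₁² − v₂²)/(2g) = (9.75² − 1.50²)/(2 × 9.81) = 4.731 m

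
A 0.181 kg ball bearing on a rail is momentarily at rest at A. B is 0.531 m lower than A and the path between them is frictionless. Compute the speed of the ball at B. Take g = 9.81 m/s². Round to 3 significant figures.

Equating total energy at the two states: mgh = ½mv²
v = √(2gh) = √(2 × 9.81 × 0.531) = √10.418 = 3.228 m/s

v = 3.23 m/s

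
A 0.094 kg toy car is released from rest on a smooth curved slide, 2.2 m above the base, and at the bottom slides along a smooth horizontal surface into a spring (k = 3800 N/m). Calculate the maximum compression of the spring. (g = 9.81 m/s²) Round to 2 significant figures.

x = 0.033 m

At max compression the car is momentarily at rest: mgh = ½kx²
x = √(2mgh/k) = √(2 × 0.094 × 9.81 × 2.2 / 3800) = 0.03268 m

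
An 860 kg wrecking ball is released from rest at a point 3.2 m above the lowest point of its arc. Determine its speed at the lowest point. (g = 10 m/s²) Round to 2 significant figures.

By conservation of mechanical energy, mgh = ½mv²
v = √(2gh) = √(2 × 10 × 3.2) = √64.000 = 8.000 m/s

v = 8.0 m/s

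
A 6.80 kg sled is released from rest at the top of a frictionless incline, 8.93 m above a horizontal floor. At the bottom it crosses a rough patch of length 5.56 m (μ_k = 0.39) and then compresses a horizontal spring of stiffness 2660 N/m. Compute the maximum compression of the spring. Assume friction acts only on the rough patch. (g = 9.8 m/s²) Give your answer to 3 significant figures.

x = 0.582 m

Initial energy: E₁ = mgh = (6.80)(9.8)(8.93) = 595.10 J
Friction removes W_f = μ_k mg d = (0.39)(6.80)(9.8)(5.56) = 144.5 J
Energy reaching the spring: E = 595.10 − 144.5 = 450.59 J
At max compression ½kx² = E ⇒ x = √(2E/k) = √(2 × 450.59/2660) = 0.5821 m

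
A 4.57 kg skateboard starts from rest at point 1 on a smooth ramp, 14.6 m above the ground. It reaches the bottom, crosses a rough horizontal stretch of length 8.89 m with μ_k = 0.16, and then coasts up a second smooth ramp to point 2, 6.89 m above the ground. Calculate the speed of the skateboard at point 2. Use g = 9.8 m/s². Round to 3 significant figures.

Energy at 1: mgh₁ = (4.57)(9.8)(14.6) = 653.88 J
Friction loss: W_f = μ_k mg d = 63.70 J
At 2: ½mv² + mgh₂ = mgh₁ − W_f
½mv² = 653.88 − 63.70 − 308.58 = 281.60 J
v = √(2 × 281.60/4.57) = 11.10 m/s

v = 11.1 m/s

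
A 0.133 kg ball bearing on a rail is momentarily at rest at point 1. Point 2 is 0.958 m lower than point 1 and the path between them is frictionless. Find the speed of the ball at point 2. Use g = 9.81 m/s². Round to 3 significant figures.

v = 4.34 m/s

Equating total energy at the two states: mgh = ½mv²
v = √(2gh) = √(2 × 9.81 × 0.958) = √18.796 = 4.335 m/s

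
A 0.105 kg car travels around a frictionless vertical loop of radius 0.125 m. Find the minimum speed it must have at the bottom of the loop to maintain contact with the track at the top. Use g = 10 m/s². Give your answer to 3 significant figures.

v = 2.50 m/s

At the top: mg = mv_top²/r ⇒ v_top² = gr = 1.250 m²/s²
Energy from bottom to top (height 2r): ½mv_bot² = ½mv_top² + mg(2r)
v_bot² = gr + 4gr = 5gr = 6.250
v_bot = √(5gr) = 2.500 m/s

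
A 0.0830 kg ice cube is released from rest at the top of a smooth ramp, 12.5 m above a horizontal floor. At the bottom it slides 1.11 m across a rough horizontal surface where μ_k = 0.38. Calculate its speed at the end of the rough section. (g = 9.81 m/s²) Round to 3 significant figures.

Applying the work–energy principle:
mgh = ½mv² + μ_k m g d
W_f = μ_k mg d = (0.38)(0.0830)(9.81)(1.11) = 0.3434 J
½mv² = mgh − W_f = 10.178 − 0.3434 = 9.8344 J
v = √(2 × 9.8344/0.0830) = 15.39 m/s

v = 15.4 m/s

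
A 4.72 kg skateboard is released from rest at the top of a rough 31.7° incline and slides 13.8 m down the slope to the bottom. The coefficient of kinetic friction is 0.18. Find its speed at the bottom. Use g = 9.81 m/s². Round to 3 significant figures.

Work–energy: mg(L sinθ) − μ_k(mg cosθ)L = ½mv²
mgh = mgL sinθ = (4.72)(9.81)(13.8)sin31.7° = 335.77 J
W_f = μ_k mg cosθ · L = (0.18)(4.72)(9.81)cos31.7°·13.8 = 97.86 J
½mv² = 335.77 − 97.86 = 237.91 J
v = √(2 × 237.91/4.72) = 10.04 m/s

v = 10.0 m/s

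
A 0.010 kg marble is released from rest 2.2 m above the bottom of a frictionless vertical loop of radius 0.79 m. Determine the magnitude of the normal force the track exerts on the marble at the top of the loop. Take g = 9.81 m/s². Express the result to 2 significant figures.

N = 0.056 N

Energy from release to top (height 2r): mgh = ½mv_top² + mg(2r)
v_top² = 2g(h − 2r) = 2(9.81)(2.2 − 1.580) = 12.164 m²/s²
At the top, both N and weight point toward the centre: N + mg = mv_top²/r
N = m(v_top²/r − g) = 0.010(12.164/0.79 − 9.81) = 0.05588 N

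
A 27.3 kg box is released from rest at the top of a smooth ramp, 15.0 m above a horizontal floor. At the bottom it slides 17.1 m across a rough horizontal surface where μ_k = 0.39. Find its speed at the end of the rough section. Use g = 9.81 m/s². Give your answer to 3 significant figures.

Energy at the top = energy at the end + work done against friction:
mgh = ½mv² + μ_k m g d
W_f = μ_k mg d = (0.39)(27.3)(9.81)(17.1) = 1786 J
½mv² = mgh − W_f = 4017.2 − 1786 = 2231.2 J
v = √(2 × 2231.2/27.3) = 12.78 m/s

v = 12.8 m/s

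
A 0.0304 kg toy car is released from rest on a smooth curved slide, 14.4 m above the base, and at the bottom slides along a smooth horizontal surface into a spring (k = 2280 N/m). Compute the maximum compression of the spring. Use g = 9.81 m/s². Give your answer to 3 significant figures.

At max compression the car is momentarily at rest: mgh = ½kx²
x = √(2mgh/k) = √(2 × 0.0304 × 9.81 × 14.4 / 2280) = 0.06138 m

x = 0.0614 m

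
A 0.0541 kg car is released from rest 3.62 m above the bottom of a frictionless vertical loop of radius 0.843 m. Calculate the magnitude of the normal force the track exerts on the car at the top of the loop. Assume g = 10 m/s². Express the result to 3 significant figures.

N = 1.94 N

Energy from release to top (height 2r): mgh = ½mv_top² + mg(2r)
v_top² = 2g(h − 2r) = 2(10)(3.62 − 1.686) = 38.680 m²/s²
At the top, both N and weight point toward the centre: N + mg = mv_top²/r
N = m(v_top²/r − g) = 0.0541(38.680/0.843 − 10) = 1.941 N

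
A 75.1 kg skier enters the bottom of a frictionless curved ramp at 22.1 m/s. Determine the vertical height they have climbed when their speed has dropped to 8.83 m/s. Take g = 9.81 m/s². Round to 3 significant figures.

h = 20.9 m

Energy balance between the two points: ½mv₁² = ½mv₂² + mgh
h = (v₁² − v₂²)/(2g) = (22.1² − 8.83²)/(2 × 9.81) = 20.92 m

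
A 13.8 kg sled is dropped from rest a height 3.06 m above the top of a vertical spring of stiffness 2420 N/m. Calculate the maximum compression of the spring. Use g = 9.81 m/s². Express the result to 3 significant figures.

x = 0.644 m

Measuring PE from the top of the relaxed spring, at max compression the sled has dropped H + x with zero KE, so:
mg(H + x) = ½kx²
½(2420)x² − (13.8)(9.81)x − (13.8)(9.81)(3.06) = 0
1210x² − 135.4x − 414.3 = 0
x = [135.4 + √(18327 + 2.0050e+06)]/(2 × 1210) = 0.6437 m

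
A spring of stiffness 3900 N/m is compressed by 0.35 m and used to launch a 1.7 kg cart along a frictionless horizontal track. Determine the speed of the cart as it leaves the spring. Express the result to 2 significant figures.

v = 17 m/s

Spring PE converts entirely to kinetic energy: ½kx² = ½mv²
v = x√(k/m) = 0.35 × √(3900/1.7) = 16.76 m/s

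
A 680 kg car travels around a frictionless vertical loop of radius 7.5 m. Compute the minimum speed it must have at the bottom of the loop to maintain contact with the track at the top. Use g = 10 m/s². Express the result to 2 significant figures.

At the top: mg = mv_top²/r ⇒ v_top² = gr = 75.00 m²/s²
Energy from bottom to top (height 2r): ½mv_bot² = ½mv_top² + mg(2r)
v_bot² = gr + 4gr = 5gr = 375.0
v_bot = √(5gr) = 19.36 m/s

v = 19 m/s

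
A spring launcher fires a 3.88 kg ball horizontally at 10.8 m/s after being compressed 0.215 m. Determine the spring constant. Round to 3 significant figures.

Spring PE at full compression equals KE at release: ½kx² = ½mv²
k = mv²/x² = (3.88)(10.8)²/(0.215)² = 9790 N/m

k = 9790 N/m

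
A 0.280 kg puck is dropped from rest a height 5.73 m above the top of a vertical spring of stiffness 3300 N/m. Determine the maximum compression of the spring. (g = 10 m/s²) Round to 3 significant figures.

x = 0.0995 m

Take the reference level at the top of the uncompressed spring. At max compression the puck has fallen H + x and is momentarily at rest:
mg(H + x) = ½kx²
½(3300)x² − (0.280)(10)x − (0.280)(10)(5.73) = 0
1650x² − 2.800x − 16.04 = 0
x = [2.800 + √(7.840 + 105890)]/(2 × 1650) = 0.09946 m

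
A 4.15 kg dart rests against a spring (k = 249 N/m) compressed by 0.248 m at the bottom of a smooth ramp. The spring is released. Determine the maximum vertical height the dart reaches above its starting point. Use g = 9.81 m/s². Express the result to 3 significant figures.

All spring PE becomes gravitational PE at the highest point: ½kx² = mgh
h = kx²/(2mg) = (249)(0.248)²/(2 × 4.15 × 9.81) = 0.1881 m

h = 0.188 m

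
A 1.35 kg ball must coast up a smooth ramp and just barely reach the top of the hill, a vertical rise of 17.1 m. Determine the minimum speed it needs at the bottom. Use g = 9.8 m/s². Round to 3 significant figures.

v = 18.3 m/s

At the top it is momentarily at rest, so all KE converts to PE: ½mv² = mgh
v = √(2gh) = √(2 × 9.8 × 17.1) = 18.31 m/s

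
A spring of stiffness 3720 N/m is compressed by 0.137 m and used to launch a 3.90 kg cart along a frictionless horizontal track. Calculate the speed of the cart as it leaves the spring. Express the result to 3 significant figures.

The cart leaves the spring when the spring is at natural length, so ½kx² = ½mv²
v = x√(k/m) = 0.137 × √(3720/3.90) = 4.231 m/s

v = 4.23 m/s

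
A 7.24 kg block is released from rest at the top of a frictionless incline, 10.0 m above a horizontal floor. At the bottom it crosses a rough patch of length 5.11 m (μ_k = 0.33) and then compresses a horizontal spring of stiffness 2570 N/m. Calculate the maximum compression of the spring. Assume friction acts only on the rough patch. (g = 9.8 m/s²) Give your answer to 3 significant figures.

x = 0.678 m

Initial energy: E₁ = mgh = (7.24)(9.8)(10.0) = 709.52 J
Friction removes W_f = μ_k mg d = (0.33)(7.24)(9.8)(5.11) = 119.6 J
Energy reaching the spring: E = 709.52 − 119.6 = 589.87 J
At max compression ½kx² = E ⇒ x = √(2E/k) = √(2 × 589.87/2570) = 0.6775 m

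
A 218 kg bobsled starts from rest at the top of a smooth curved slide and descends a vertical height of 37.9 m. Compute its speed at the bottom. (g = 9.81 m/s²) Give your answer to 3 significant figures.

v = 27.3 m/s

By conservation of mechanical energy, mgh = ½mv²
The mass cancels from both sides.
v = √(2gh) = √(2 × 9.81 × 37.9) = √743.60 = 27.27 m/s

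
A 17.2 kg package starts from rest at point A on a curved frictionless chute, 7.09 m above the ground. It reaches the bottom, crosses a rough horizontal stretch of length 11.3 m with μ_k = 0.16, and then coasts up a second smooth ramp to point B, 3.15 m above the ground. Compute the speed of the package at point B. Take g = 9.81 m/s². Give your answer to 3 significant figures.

v = 6.47 m/s

Energy at A: mgh₁ = (17.2)(9.81)(7.09) = 1196.3 J
Friction loss: W_f = μ_k mg d = 305.1 J
At B: ½mv² + mgh₂ = mgh₁ − W_f
½mv² = 1196.3 − 305.1 − 531.51 = 359.74 J
v = √(2 × 359.74/17.2) = 6.468 m/s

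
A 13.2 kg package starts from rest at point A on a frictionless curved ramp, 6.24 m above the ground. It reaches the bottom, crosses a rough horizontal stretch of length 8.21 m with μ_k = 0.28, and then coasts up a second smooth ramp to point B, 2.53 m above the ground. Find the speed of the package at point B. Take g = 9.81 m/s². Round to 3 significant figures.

Energy at A: mgh₁ = (13.2)(9.81)(6.24) = 808.03 J
Friction loss: W_f = μ_k mg d = 297.7 J
At B: ½mv² + mgh₂ = mgh₁ − W_f
½mv² = 808.03 − 297.7 − 327.61 = 182.74 J
v = √(2 × 182.74/13.2) = 5.262 m/s

v = 5.26 m/s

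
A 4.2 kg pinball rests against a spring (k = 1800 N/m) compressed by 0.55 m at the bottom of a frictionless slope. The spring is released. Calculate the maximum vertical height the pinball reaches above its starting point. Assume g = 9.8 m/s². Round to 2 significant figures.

h = 6.6 m

Energy conservation from release to the highest point: ½kx² = mgh
h = kx²/(2mg) = (1800)(0.55)²/(2 × 4.2 × 9.8) = 6.614 m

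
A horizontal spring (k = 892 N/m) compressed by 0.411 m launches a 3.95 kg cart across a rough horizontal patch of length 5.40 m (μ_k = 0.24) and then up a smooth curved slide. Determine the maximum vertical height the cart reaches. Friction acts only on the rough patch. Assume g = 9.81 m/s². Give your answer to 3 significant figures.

h = 0.648 m

Spring energy: E₀ = ½kx² = ½(892)(0.411)² = 75.339 J
Friction: W_f = μ_k mg d = (0.24)(3.95)(9.81)(5.40) = 50.22 J
Energy at base of ramp: E = 75.339 − 50.22 = 25.119 J
At max height all remaining energy is PE: mgh = E ⇒ h = E/(mg) = 25.119/(3.95 × 9.81) = 0.6483 m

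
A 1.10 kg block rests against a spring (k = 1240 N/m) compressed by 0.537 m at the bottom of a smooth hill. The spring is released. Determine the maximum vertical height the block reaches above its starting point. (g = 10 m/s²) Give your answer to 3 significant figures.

At maximum height the block is at rest, so ½kx² = mgh
h = kx²/(2mg) = (1240)(0.537)²/(2 × 1.10 × 10) = 16.25 m

h = 16.3 m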